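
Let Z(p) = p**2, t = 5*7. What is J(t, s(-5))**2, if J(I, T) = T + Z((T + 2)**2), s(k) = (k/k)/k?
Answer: 41422096/390625 ≈ 106.04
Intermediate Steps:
t = 35
s(k) = 1/k
J(I, T) = T + (2 + T)**4 (J(I, T) = T + ((T + 2)**2)**2 = T + ((2 + T)**2)**2 = T + (2 + T)**4)
J(t, s(-5))**2 = (1/(-5) + (2 + 1/(-5))**4)**2 = (-1/5 + (2 - 1/5)**4)**2 = (-1/5 + (9/5)**4)**2 = (-1/5 + 6561/625)**2 = (6436/625)**2 = 41422096/390625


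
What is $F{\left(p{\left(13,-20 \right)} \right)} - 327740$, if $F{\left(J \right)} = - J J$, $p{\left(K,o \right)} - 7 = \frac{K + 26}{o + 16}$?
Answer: $- \frac{5243961}{16} \approx -3.2775 \cdot 10^{5}$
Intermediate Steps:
$p{\left(K,o \right)} = 7 + \frac{26 + K}{16 + o}$ ($p{\left(K,o \right)} = 7 + \frac{K + 26}{o + 16} = 7 + \frac{26 + K}{16 + o}$)
$F{\left(J \right)} = - J^{2}$
$F{\left(p{\left(13,-20 \right)} \right)} - 327740 = - \left(\frac{138 + 13 + 7 \left(-20\right)}{16 - 20}\right)^{2} - 327740 = - \left(\frac{138 + 13 - 140}{-4}\right)^{2} - 327740 = - \left(\left(- \frac{1}{4}\right) 11\right)^{2} - 327740 = - \left(- \frac{11}{4}\right)^{2} - 327740 = \left(-1\right) \frac{121}{16} - 327740 = - \frac{121}{16} - 327740 = - \frac{5243961}{16}$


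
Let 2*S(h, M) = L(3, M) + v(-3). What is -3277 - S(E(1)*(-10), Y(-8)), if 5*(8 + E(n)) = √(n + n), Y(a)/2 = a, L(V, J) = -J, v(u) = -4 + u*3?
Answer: -6557/2 ≈ -3278.5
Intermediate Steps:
v(u) = -4 + 3*u
Y(a) = 2*a
E(n) = -8 + √2*√n/5 (E(n) = -8 + √(n + n)/5 = -8 + √(2*n)/5 = -8 + (√2*√n)/5 = -8 + √2*√n/5)
S(h, M) = -13/2 - M/2 (S(h, M) = (-M + (-4 + 3*(-3)))/2 = (-M + (-4 - 9))/2 = (-M - 13)/2 = (-13 - M)/2 = -13/2 - M/2)
-3277 - S(E(1)*(-10), Y(-8)) = -3277 - (-13/2 - (-8)) = -3277 - (-13/2 - ½*(-16)) = -3277 - (-13/2 + 8) = -3277 - 1*3/2 = -3277 - 3/2 = -6557/2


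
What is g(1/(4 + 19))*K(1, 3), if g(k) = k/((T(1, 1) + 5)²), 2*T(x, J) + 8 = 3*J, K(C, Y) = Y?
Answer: 12/575 ≈ 0.020870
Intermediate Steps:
T(x, J) = -4 + 3*J/2 (T(x, J) = -4 + (3*J)/2 = -4 + 3*J/2)
g(k) = 4*k/25 (g(k) = k/(((-4 + (3/2)*1) + 5)²) = k/(((-4 + 3/2) + 5)²) = k/((-5/2 + 5)²) = k/((5/2)²) = k/(25/4) = k*(4/25) = 4*k/25)
g(1/(4 + 19))*K(1, 3) = (4/(25*(4 + 19)))*3 = ((4/25)/23)*3 = ((4/25)*(1/23))*3 = (4/575)*3 = 12/575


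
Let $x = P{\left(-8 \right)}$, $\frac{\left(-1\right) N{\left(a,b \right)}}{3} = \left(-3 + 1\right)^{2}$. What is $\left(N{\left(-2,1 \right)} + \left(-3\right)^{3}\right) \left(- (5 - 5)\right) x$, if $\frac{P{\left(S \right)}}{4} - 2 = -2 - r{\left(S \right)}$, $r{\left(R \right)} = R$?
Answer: $0$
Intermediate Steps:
$N{\left(a,b \right)} = -12$ ($N{\left(a,b \right)} = - 3 \left(-3 + 1\right)^{2} = - 3 \left(-2\right)^{2} = \left(-3\right) 4 = -12$)
$P{\left(S \right)} = - 4 S$ ($P{\left(S \right)} = 8 + 4 \left(-2 - S\right) = 8 - \left(8 + 4 S\right) = - 4 S$)
$x = 32$ ($x = \left(-4\right) \left(-8\right) = 32$)
$\left(N{\left(-2,1 \right)} + \left(-3\right)^{3}\right) \left(- (5 - 5)\right) x = \left(-12 + \left(-3\right)^{3}\right) \left(- (5 - 5)\right) 32 = \left(-12 - 27\right) \left(\left(-1\right) 0\right) 32 = \left(-39\right) 0 \cdot 32 = 0 \cdot 32 = 0$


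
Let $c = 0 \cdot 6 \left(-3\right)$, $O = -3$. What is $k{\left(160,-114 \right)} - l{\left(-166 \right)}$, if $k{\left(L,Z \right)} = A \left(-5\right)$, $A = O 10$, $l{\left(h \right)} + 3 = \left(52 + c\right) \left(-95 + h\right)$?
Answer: $13725$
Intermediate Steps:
$c = 0$ ($c = 0 \left(-3\right) = 0$)
$l{\left(h \right)} = -4943 + 52 h$ ($l{\left(h \right)} = -3 + \left(52 + 0\right) \left(-95 + h\right) = -3 + 52 \left(-95 + h\right) = -3 + \left(-4940 + 52 h\right) = -4943 + 52 h$)
$A = -30$ ($A = \left(-3\right) 10 = -30$)
$k{\left(L,Z \right)} = 150$ ($k{\left(L,Z \right)} = \left(-30\right) \left(-5\right) = 150$)
$k{\left(160,-114 \right)} - l{\left(-166 \right)} = 150 - \left(-4943 + 52 \left(-166\right)\right) = 150 - \left(-4943 - 8632\right) = 150 - -13575 = 150 + 13575 = 13725$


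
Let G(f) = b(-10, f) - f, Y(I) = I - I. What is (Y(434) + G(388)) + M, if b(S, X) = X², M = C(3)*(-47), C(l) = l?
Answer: 150015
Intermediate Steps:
Y(I) = 0
M = -141 (M = 3*(-47) = -141)
G(f) = f² - f
(Y(434) + G(388)) + M = (0 + 388*(-1 + 388)) - 141 = (0 + 388*387) - 141 = (0 + 150156) - 141 = 150156 - 141 = 150015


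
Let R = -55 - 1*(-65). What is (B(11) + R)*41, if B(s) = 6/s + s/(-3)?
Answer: 9307/33 ≈ 282.03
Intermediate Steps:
R = 10 (R = -55 + 65 = 10)
B(s) = 6/s - s/3 (B(s) = 6/s + s*(-⅓) = 6/s - s/3)
(B(11) + R)*41 = ((6/11 - ⅓*11) + 10)*41 = ((6*(1/11) - 11/3) + 10)*41 = ((6/11 - 11/3) + 10)*41 = (-103/33 + 10)*41 = (227/33)*41 = 9307/33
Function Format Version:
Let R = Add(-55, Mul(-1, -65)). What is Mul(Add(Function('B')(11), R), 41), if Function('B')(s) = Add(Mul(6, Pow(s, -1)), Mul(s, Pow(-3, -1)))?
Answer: Rational(9307, 33) ≈ 282.03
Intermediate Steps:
R = 10 (R = Add(-55, 65) = 10)
Function('B')(s) = Add(Mul(6, Pow(s, -1)), Mul(Rational(-1, 3), s)) (Function('B')(s) = Add(Mul(6, Pow(s, -1)), Mul(s, Rational(-1, 3))) = Add(Mul(6, Pow(s, -1)), Mul(Rational(-1, 3), s)))
Mul(Add(Function('B')(11), R), 41) = Mul(Add(Add(Mul(6, Pow(11, -1)), Mul(Rational(-1, 3), 11)), 10), 41) = Mul(Add(Add(Mul(6, Rational(1, 11)), Rational(-11, 3)), 10), 41) = Mul(Add(Add(Rational(6, 11), Rational(-11, 3)), 10), 41) = Mul(Add(Rational(-103, 33), 10), 41) = Mul(Rational(227, 33), 41) = Rational(9307, 33)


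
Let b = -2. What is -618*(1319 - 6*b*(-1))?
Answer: -807726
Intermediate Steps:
-618*(1319 - 6*b*(-1)) = -618*(1319 - 6*(-2)*(-1)) = -618*(1319 + 12*(-1)) = -618*(1319 - 12) = -618*1307 = -807726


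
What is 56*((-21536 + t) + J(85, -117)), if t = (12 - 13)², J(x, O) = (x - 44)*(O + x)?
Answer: -1279432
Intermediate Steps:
J(x, O) = (-44 + x)*(O + x)
t = 1 (t = (-1)² = 1)
56*((-21536 + t) + J(85, -117)) = 56*((-21536 + 1) + (85² - 44*(-117) - 44*85 - 117*85)) = 56*(-21535 + (7225 + 5148 - 3740 - 9945)) = 56*(-21535 - 1312) = 56*(-22847) = -1279432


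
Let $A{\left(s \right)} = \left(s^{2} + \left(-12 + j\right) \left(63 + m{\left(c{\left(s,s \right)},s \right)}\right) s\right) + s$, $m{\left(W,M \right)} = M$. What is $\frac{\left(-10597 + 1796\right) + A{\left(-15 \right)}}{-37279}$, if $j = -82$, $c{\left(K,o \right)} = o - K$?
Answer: $- \frac{59089}{37279} \approx -1.585$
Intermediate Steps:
$A{\left(s \right)} = s + s^{2} + s \left(-5922 - 94 s\right)$ ($A{\left(s \right)} = \left(s^{2} + \left(-12 - 82\right) \left(63 + s\right) s\right) + s = \left(s^{2} + - 94 \left(63 + s\right) s\right) + s = \left(s^{2} + \left(-5922 - 94 s\right) s\right) + s = \left(s^{2} + s \left(-5922 - 94 s\right)\right) + s = s + s^{2} + s \left(-5922 - 94 s\right)$)
$\frac{\left(-10597 + 1796\right) + A{\left(-15 \right)}}{-37279} = \frac{\left(-10597 + 1796\right) - - 465 \left(191 + 3 \left(-15\right)\right)}{-37279} = \left(-8801 - - 465 \left(191 - 45\right)\right) \left(- \frac{1}{37279}\right) = \left(-8801 - \left(-465\right) 146\right) \left(- \frac{1}{37279}\right) = \left(-8801 + 67890\right) \left(- \frac{1}{37279}\right) = 59089 \left(- \frac{1}{37279}\right) = - \frac{59089}{37279}$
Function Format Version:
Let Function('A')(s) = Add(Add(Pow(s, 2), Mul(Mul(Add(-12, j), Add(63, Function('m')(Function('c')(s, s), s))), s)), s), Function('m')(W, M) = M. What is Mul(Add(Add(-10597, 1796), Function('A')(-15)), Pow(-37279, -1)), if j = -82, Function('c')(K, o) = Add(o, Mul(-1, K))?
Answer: Rational(-59089, 37279) ≈ -1.5850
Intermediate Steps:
Function('A')(s) = Add(s, Pow(s, 2), Mul(s, Add(-5922, Mul(-94, s)))) (Function('A')(s) = Add(Add(Pow(s, 2), Mul(Mul(Add(-12, -82), Add(63, s)), s)), s) = Add(Add(Pow(s, 2), Mul(Mul(-94, Add(63, s)), s)), s) = Add(Add(Pow(s, 2), Mul(Add(-5922, Mul(-94, s)), s)), s) = Add(Add(Pow(s, 2), Mul(s, Add(-5922, Mul(-94, s)))), s) = Add(s, Pow(s, 2), Mul(s, Add(-5922, Mul(-94, s)))))
Mul(Add(Add(-10597, 1796), Function('A')(-15)), Pow(-37279, -1)) = Mul(Add(Add(-10597, 1796), Mul(-31, -15, Add(191, Mul(3, -15)))), Pow(-37279, -1)) = Mul(Add(-8801, Mul(-31, -15, Add(191, -45))), Rational(-1, 37279)) = Mul(Add(-8801, Mul(-31, -15, 146)), Rational(-1, 37279)) = Mul(Add(-8801, 67890), Rational(-1, 37279)) = Mul(59089, Rational(-1, 37279)) = Rational(-59089, 37279)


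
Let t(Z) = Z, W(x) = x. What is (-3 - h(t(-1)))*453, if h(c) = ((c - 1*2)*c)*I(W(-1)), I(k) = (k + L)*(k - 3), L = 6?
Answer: 25821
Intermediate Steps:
I(k) = (-3 + k)*(6 + k) (I(k) = (k + 6)*(k - 3) = (6 + k)*(-3 + k) = (-3 + k)*(6 + k))
h(c) = -20*c*(-2 + c) (h(c) = ((c - 1*2)*c)*(-18 + (-1)² + 3*(-1)) = ((c - 2)*c)*(-18 + 1 - 3) = ((-2 + c)*c)*(-20) = (c*(-2 + c))*(-20) = -20*c*(-2 + c))
(-3 - h(t(-1)))*453 = (-3 - 20*(-1)*(2 - 1*(-1)))*453 = (-3 - 20*(-1)*(2 + 1))*453 = (-3 - 20*(-1)*3)*453 = (-3 - 1*(-60))*453 = (-3 + 60)*453 = 57*453 = 25821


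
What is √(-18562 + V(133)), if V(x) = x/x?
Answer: I*√18561 ≈ 136.24*I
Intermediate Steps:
V(x) = 1
√(-18562 + V(133)) = √(-18562 + 1) = √(-18561) = I*√18561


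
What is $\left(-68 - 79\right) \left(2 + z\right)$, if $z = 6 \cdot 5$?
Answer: $-4704$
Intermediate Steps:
$z = 30$
$\left(-68 - 79\right) \left(2 + z\right) = \left(-68 - 79\right) \left(2 + 30\right) = \left(-147\right) 32 = -4704$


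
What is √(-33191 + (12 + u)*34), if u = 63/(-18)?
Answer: I*√32902 ≈ 181.39*I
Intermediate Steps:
u = -7/2 (u = 63*(-1/18) = -7/2 ≈ -3.5000)
√(-33191 + (12 + u)*34) = √(-33191 + (12 - 7/2)*34) = √(-33191 + (17/2)*34) = √(-33191 + 289) = √(-32902) = I*√32902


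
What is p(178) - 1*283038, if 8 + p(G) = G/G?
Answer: -283045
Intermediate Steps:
p(G) = -7 (p(G) = -8 + G/G = -8 + 1 = -7)
p(178) - 1*283038 = -7 - 1*283038 = -7 - 283038 = -283045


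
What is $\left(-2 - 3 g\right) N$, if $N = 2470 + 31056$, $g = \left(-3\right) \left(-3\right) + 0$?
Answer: $-972254$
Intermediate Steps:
$g = 9$ ($g = 9 + 0 = 9$)
$N = 33526$
$\left(-2 - 3 g\right) N = \left(-2 - 27\right) 33526 = \left(-29\right) 33526 = -972254$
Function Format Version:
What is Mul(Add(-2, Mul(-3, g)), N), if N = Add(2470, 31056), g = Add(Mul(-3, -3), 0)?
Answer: -972254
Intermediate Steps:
g = 9 (g = Add(9, 0) = 9)
N = 33526
Mul(Add(-2, Mul(-3, g)), N) = Mul(Add(-2, Mul(-3, 9)), 33526) = Mul(Add(-2, -27), 33526) = Mul(-29, 33526) = -972254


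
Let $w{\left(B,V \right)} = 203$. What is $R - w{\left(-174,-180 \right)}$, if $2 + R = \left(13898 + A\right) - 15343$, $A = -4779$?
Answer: $-6429$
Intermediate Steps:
$R = -6226$ ($R = -2 + \left(\left(13898 - 4779\right) - 15343\right) = -2 + \left(9119 - 15343\right) = -2 - 6224 = -6226$)
$R - w{\left(-174,-180 \right)} = -6226 - 203 = -6429$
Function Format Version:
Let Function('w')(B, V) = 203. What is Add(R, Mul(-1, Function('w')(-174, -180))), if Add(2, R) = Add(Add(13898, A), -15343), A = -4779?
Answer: -6429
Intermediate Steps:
R = -6226 (R = Add(-2, Add(Add(13898, -4779), -15343)) = Add(-2, Add(9119, -15343)) = Add(-2, -6224) = -6226)
Add(R, Mul(-1, Function('w')(-174, -180))) = Add(-6226, Mul(-1, 203)) = Add(-6226, -203) = -6429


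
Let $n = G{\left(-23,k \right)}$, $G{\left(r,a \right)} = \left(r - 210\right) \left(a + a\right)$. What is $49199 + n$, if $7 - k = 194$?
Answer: $136341$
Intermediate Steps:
$k = -187$ ($k = 7 - 194 = -187$)
$G{\left(r,a \right)} = 2 a \left(-210 + r\right)$ ($G{\left(r,a \right)} = \left(-210 + r\right) 2 a = 2 a \left(-210 + r\right)$)
$n = 87142$ ($n = 2 \left(-187\right) \left(-210 - 23\right) = 2 \left(-187\right) \left(-233\right) = 87142$)
$49199 + n = 49199 + 87142 = 136341$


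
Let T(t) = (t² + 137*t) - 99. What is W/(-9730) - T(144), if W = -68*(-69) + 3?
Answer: -78551229/1946 ≈ -40366.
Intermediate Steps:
T(t) = -99 + t² + 137*t
W = 4695 (W = 4692 + 3 = 4695)
W/(-9730) - T(144) = 4695/(-9730) - (-99 + 144² + 137*144) = 4695*(-1/9730) - (-99 + 20736 + 19728) = -939/1946 - 1*40365 = -939/1946 - 40365 = -78551229/1946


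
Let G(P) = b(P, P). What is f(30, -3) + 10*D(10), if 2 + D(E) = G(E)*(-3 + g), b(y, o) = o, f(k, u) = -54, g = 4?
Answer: 26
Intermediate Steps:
G(P) = P
D(E) = -2 + E (D(E) = -2 + E*(-3 + 4) = -2 + E*1 = -2 + E)
f(30, -3) + 10*D(10) = -54 + 10*(-2 + 10) = -54 + 10*8 = -54 + 80 = 26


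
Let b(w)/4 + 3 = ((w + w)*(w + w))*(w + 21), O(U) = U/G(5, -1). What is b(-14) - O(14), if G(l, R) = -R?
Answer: 21926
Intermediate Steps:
O(U) = U (O(U) = U/((-1*(-1))) = U/1 = U*1 = U)
b(w) = -12 + 16*w²*(21 + w) (b(w) = -12 + 4*(((w + w)*(w + w))*(w + 21)) = -12 + 4*(((2*w)*(2*w))*(21 + w)) = -12 + 4*((4*w²)*(21 + w)) = -12 + 4*(4*w²*(21 + w)) = -12 + 16*w²*(21 + w))
b(-14) - O(14) = (-12 + 16*(-14)³ + 336*(-14)²) - 1*14 = (-12 + 16*(-2744) + 336*196) - 14 = (-12 - 43904 + 65856) - 14 = 21940 - 14 = 21926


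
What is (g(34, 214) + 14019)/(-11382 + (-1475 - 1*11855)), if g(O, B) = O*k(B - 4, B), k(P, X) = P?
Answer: -21159/24712 ≈ -0.85622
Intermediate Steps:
g(O, B) = O*(-4 + B) (g(O, B) = O*(B - 4) = O*(-4 + B))
(g(34, 214) + 14019)/(-11382 + (-1475 - 1*11855)) = (34*(-4 + 214) + 14019)/(-11382 + (-1475 - 1*11855)) = (34*210 + 14019)/(-11382 + (-1475 - 11855)) = (7140 + 14019)/(-11382 - 13330) = 21159/(-24712) = 21159*(-1/24712) = -21159/24712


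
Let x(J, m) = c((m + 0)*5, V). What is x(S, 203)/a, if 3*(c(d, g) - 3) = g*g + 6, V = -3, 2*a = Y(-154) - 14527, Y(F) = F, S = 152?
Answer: -16/14681 ≈ -0.0010898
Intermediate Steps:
a = -14681/2 (a = (-154 - 14527)/2 = (½)*(-14681) = -14681/2 ≈ -7340.5)
c(d, g) = 5 + g²/3 (c(d, g) = 3 + (g*g + 6)/3 = 3 + (g² + 6)/3 = 3 + (6 + g²)/3 = 3 + (2 + g²/3) = 5 + g²/3)
x(J, m) = 8 (x(J, m) = 5 + (⅓)*(-3)² = 5 + (⅓)*9 = 5 + 3 = 8)
x(S, 203)/a = 8/(-14681/2) = 8*(-2/14681) = -16/14681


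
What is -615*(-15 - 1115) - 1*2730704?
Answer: -2035754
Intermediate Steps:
-615*(-15 - 1115) - 1*2730704 = -615*(-1130) - 2730704 = 694950 - 2730704 = -2035754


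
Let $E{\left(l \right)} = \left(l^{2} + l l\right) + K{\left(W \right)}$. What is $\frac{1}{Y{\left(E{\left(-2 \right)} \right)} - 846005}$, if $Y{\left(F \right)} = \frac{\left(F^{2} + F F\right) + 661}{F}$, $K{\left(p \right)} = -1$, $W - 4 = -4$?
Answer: $- \frac{7}{5921276} \approx -1.1822 \cdot 10^{-6}$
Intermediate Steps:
$W = 0$ ($W = 4 - 4 = 0$)
$E{\left(l \right)} = -1 + 2 l^{2}$ ($E{\left(l \right)} = \left(l^{2} + l l\right) - 1 = \left(l^{2} + l^{2}\right) - 1 = 2 l^{2} - 1 = -1 + 2 l^{2}$)
$Y{\left(F \right)} = \frac{661 + 2 F^{2}}{F}$ ($Y{\left(F \right)} = \frac{\left(F^{2} + F^{2}\right) + 661}{F} = \frac{2 F^{2} + 661}{F} = \frac{661 + 2 F^{2}}{F}$)
$\frac{1}{Y{\left(E{\left(-2 \right)} \right)} - 846005} = \frac{1}{\left(2 \left(-1 + 2 \left(-2\right)^{2}\right) + \frac{661}{-1 + 2 \left(-2\right)^{2}}\right) - 846005} = \frac{1}{\left(2 \left(-1 + 2 \cdot 4\right) + \frac{661}{-1 + 2 \cdot 4}\right) - 846005} = \frac{1}{\left(2 \left(-1 + 8\right) + \frac{661}{-1 + 8}\right) - 846005} = \frac{1}{\left(2 \cdot 7 + \frac{661}{7}\right) - 846005} = \frac{1}{\left(14 + 661 \cdot \frac{1}{7}\right) - 846005} = \frac{1}{\left(14 + \frac{661}{7}\right) - 846005} = \frac{1}{\frac{759}{7} - 846005} = \frac{1}{- \frac{5921276}{7}} = - \frac{7}{5921276}$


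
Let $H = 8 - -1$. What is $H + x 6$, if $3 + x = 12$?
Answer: $63$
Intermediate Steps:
$x = 9$ ($x = -3 + 12 = 9$)
$H = 9$ ($H = 8 + 1 = 9$)
$H + x 6 = 9 + 9 \cdot 6 = 9 + 54 = 63$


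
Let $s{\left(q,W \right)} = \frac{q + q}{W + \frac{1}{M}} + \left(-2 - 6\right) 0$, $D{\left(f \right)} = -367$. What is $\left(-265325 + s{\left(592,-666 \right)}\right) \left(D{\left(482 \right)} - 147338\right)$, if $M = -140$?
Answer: $\frac{3654123341024925}{93241} \approx 3.919 \cdot 10^{10}$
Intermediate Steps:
$s{\left(q,W \right)} = \frac{2 q}{- \frac{1}{140} + W}$ ($s{\left(q,W \right)} = \frac{q + q}{W + \frac{1}{-140}} + \left(-2 - 6\right) 0 = \frac{2 q}{W - \frac{1}{140}} - 0 = \frac{2 q}{- \frac{1}{140} + W} + 0 = \frac{2 q}{- \frac{1}{140} + W}$)
$\left(-265325 + s{\left(592,-666 \right)}\right) \left(D{\left(482 \right)} - 147338\right) = \left(-265325 + 280 \cdot 592 \frac{1}{-1 + 140 \left(-666\right)}\right) \left(-367 - 147338\right) = \left(-265325 + 280 \cdot 592 \frac{1}{-1 - 93240}\right) \left(-147705\right) = \left(-265325 + 280 \cdot 592 \frac{1}{-93241}\right) \left(-147705\right) = \left(-265325 + 280 \cdot 592 \left(- \frac{1}{93241}\right)\right) \left(-147705\right) = \left(-265325 - \frac{165760}{93241}\right) \left(-147705\right) = \left(- \frac{24739334085}{93241}\right) \left(-147705\right) = \frac{3654123341024925}{93241}$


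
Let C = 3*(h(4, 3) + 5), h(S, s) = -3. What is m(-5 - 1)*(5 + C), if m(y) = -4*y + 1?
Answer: 275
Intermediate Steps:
m(y) = 1 - 4*y
C = 6 (C = 3*(-3 + 5) = 3*2 = 6)
m(-5 - 1)*(5 + C) = (1 - 4*(-5 - 1))*(5 + 6) = (1 - 4*(-6))*11 = (1 + 24)*11 = 25*11 = 275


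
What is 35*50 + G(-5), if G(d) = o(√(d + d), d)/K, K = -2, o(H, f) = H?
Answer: 1750 - I*√10/2 ≈ 1750.0 - 1.5811*I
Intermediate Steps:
G(d) = -√2*√d/2 (G(d) = √(d + d)/(-2) = √(2*d)*(-½) = (√2*√d)*(-½) = -√2*√d/2)
35*50 + G(-5) = 35*50 - √2*√(-5)/2 = 1750 - √2*I*√5/2 = 1750 - I*√10/2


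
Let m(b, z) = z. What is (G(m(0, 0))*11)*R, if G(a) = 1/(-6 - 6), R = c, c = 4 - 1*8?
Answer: 11/3 ≈ 3.6667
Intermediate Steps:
c = -4 (c = 4 - 8 = -4)
R = -4
G(a) = -1/12 (G(a) = 1/(-12) = -1/12)
(G(m(0, 0))*11)*R = -1/12*11*(-4) = -11/12*(-4) = 11/3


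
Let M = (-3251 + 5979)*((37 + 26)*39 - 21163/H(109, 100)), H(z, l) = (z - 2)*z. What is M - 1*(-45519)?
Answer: 78646698881/11663 ≈ 6.7433e+6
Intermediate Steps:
H(z, l) = z*(-2 + z) (H(z, l) = (-2 + z)*z = z*(-2 + z))
M = 78115810784/11663 (M = (-3251 + 5979)*((37 + 26)*39 - 21163*1/(109*(-2 + 109))) = 2728*(63*39 - 21163/(109*107)) = 2728*(2457 - 21163/11663) = 2728*(28634828/11663) = 78115810784/11663 ≈ 6.6977e+6)
M - 1*(-45519) = 78115810784/11663 - 1*(-45519) = 78115810784/11663 + 45519 = 78646698881/11663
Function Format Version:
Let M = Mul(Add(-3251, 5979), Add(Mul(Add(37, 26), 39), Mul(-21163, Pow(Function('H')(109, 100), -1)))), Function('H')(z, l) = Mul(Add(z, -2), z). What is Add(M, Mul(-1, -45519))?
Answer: Rational(78646698881, 11663) ≈ 6.7433e+6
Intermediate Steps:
Function('H')(z, l) = Mul(z, Add(-2, z)) (Function('H')(z, l) = Mul(Add(-2, z), z) = Mul(z, Add(-2, z)))
M = Rational(78115810784, 11663) (M = Mul(Add(-3251, 5979), Add(Mul(Add(37, 26), 39), Mul(-21163, Pow(Mul(109, Add(-2, 109)), -1)))) = Mul(2728, Add(Mul(63, 39), Mul(-21163, Pow(Mul(109, 107), -1)))) = Mul(2728, Add(2457, Mul(-21163, Pow(11663, -1)))) = Mul(2728, Add(2457, Mul(-21163, Rational(1, 11663)))) = Mul(2728, Add(2457, Rational(-21163, 11663))) = Mul(2728, Rational(28634828, 11663)) = Rational(78115810784, 11663) ≈ 6.6977e+6)
Add(M, Mul(-1, -45519)) = Add(Rational(78115810784, 11663), Mul(-1, -45519)) = Add(Rational(78115810784, 11663), 45519) = Rational(78646698881, 11663)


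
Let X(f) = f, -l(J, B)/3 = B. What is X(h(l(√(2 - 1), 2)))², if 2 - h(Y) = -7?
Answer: 81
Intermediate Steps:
l(J, B) = -3*B
h(Y) = 9 (h(Y) = 2 - 1*(-7) = 2 + 7 = 9)
X(h(l(√(2 - 1), 2)))² = 9² = 81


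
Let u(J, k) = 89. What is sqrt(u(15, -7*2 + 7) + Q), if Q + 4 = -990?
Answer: I*sqrt(905) ≈ 30.083*I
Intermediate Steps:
Q = -994 (Q = -4 - 990 = -994)
sqrt(u(15, -7*2 + 7) + Q) = sqrt(89 - 994) = sqrt(-905) = I*sqrt(905)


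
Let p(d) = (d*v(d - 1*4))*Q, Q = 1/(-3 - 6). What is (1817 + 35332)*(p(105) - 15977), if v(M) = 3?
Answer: -594829788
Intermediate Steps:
Q = -1/9 (Q = 1/(-9) = -1/9 ≈ -0.11111)
p(d) = -d/3 (p(d) = (d*3)*(-1/9) = (3*d)*(-1/9) = -d/3)
(1817 + 35332)*(p(105) - 15977) = (1817 + 35332)*(-1/3*105 - 15977) = 37149*(-35 - 15977) = 37149*(-16012) = -594829788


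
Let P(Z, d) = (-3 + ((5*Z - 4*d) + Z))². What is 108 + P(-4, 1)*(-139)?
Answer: -133471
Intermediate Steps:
P(Z, d) = (-3 - 4*d + 6*Z)² (P(Z, d) = (-3 + ((-4*d + 5*Z) + Z))² = (-3 + (-4*d + 6*Z))² = (-3 - 4*d + 6*Z)²)
108 + P(-4, 1)*(-139) = 108 + (3 - 6*(-4) + 4*1)²*(-139) = 108 + (3 + 24 + 4)²*(-139) = 108 + 31²*(-139) = 108 + 961*(-139) = 108 - 133579 = -133471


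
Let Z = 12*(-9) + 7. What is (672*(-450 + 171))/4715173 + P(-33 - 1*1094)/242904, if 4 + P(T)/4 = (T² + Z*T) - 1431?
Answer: 6507440294845/286333595598 ≈ 22.727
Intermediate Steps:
Z = -101 (Z = -108 + 7 = -101)
P(T) = -5740 - 404*T + 4*T² (P(T) = -16 + 4*((T² - 101*T) - 1431) = -16 + 4*(-1431 + T² - 101*T) = -16 + (-5724 - 404*T + 4*T²) = -5740 - 404*T + 4*T²)
(672*(-450 + 171))/4715173 + P(-33 - 1*1094)/242904 = (672*(-450 + 171))/4715173 + (-5740 - 404*(-33 - 1*1094) + 4*(-33 - 1*1094)²)/242904 = (672*(-279))*(1/4715173) + (-5740 - 404*(-33 - 1094) + 4*(-33 - 1094)²)*(1/242904) = -187488*1/4715173 + (-5740 - 404*(-1127) + 4*(-1127)²)*(1/242904) = -187488/4715173 + (-5740 + 455308 + 4*1270129)*(1/242904) = -187488/4715173 + (-5740 + 455308 + 5080516)*(1/242904) = -187488/4715173 + 5530084*(1/242904) = -187488/4715173 + 1382521/60726 = 6507440294845/286333595598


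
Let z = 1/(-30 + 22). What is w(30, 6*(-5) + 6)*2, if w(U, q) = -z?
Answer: 1/4 ≈ 0.25000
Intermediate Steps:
z = -1/8 (z = 1/(-8) = -1/8 ≈ -0.12500)
w(U, q) = 1/8 (w(U, q) = -1*(-1/8) = 1/8)
w(30, 6*(-5) + 6)*2 = (1/8)*2 = 1/4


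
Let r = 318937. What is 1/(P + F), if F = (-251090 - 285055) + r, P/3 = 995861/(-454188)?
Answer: -151396/32885418229 ≈ -4.6037e-6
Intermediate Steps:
P = -995861/151396 (P = 3*(995861/(-454188)) = 3*(995861*(-1/454188)) = 3*(-995861/454188) = -995861/151396 ≈ -6.5779)
F = -217208 (F = (-251090 - 285055) + 318937 = -536145 + 318937 = -217208)
1/(P + F) = 1/(-995861/151396 - 217208) = 1/(-32885418229/151396) = -151396/32885418229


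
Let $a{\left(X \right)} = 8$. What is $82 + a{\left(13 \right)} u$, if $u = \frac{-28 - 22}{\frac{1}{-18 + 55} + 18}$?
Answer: $\frac{39894}{667} \approx 59.811$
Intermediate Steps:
$u = - \frac{1850}{667}$ ($u = - \frac{50}{\frac{1}{37} + 18} = - \frac{50}{\frac{667}{37}} = \left(-50\right) \frac{37}{667} = - \frac{1850}{667} \approx -2.7736$)
$82 + a{\left(13 \right)} u = 82 + 8 \left(- \frac{1850}{667}\right) = 82 - \frac{14800}{667} = \frac{39894}{667}$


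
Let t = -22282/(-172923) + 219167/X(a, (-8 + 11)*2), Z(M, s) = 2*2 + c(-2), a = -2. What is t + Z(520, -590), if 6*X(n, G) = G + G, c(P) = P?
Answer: 37899751397/345846 ≈ 1.0959e+5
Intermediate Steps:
X(n, G) = G/3 (X(n, G) = (G + G)/6 = (2*G)/6 = G/3)
Z(M, s) = 2 (Z(M, s) = 2*2 - 2 = 4 - 2 = 2)
t = 37899059705/345846 (t = -22282/(-172923) + 219167/((((-8 + 11)*2)/3)) = -22282*(-1/172923) + 219167/(((3*2)/3)) = 22282/172923 + 219167/(((1/3)*6)) = 22282/172923 + 219167/2 = 37899059705/345846 ≈ 1.0958e+5)
t + Z(520, -590) = 37899059705/345846 + 2 = 37899751397/345846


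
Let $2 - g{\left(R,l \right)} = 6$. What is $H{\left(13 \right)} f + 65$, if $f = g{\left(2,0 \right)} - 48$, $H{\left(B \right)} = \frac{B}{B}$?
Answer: $13$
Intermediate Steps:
$H{\left(B \right)} = 1$
$g{\left(R,l \right)} = -4$ ($g{\left(R,l \right)} = 2 - 6 = -4$)
$f = -52$ ($f = -4 - 48 = -52$)
$H{\left(13 \right)} f + 65 = 1 \left(-52\right) + 65 = -52 + 65 = 13$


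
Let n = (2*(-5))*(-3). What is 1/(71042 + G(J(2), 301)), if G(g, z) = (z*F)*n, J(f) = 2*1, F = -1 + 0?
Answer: 1/62012 ≈ 1.6126e-5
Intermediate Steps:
n = 30 (n = -10*(-3) = 30)
F = -1
J(f) = 2
G(g, z) = -30*z (G(g, z) = (z*(-1))*30 = -z*30 = -30*z)
1/(71042 + G(J(2), 301)) = 1/(71042 - 30*301) = 1/(71042 - 9030) = 1/62012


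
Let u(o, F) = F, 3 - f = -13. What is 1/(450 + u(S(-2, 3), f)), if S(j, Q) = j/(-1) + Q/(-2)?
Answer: 1/466 ≈ 0.0021459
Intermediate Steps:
S(j, Q) = -j - Q/2 (S(j, Q) = j*(-1) + Q*(-1/2) = -j - Q/2)
f = 16 (f = 3 - 1*(-13) = 3 + 13 = 16)
1/(450 + u(S(-2, 3), f)) = 1/(450 + 16) = 1/466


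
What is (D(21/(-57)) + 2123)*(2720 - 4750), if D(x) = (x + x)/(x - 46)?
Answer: -3796865310/881 ≈ -4.3097e+6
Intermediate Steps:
D(x) = 2*x/(-46 + x) (D(x) = (2*x)/(-46 + x) = 2*x/(-46 + x))
(D(21/(-57)) + 2123)*(2720 - 4750) = (2*(21/(-57))/(-46 + 21/(-57)) + 2123)*(2720 - 4750) = (2*(21*(-1/57))/(-46 + 21*(-1/57)) + 2123)*(-2030) = (2*(-7/19)/(-46 - 7/19) + 2123)*(-2030) = (2*(-7/19)/(-881/19) + 2123)*(-2030) = (2*(-7/19)*(-19/881) + 2123)*(-2030) = (14/881 + 2123)*(-2030) = (1870377/881)*(-2030) = -3796865310/881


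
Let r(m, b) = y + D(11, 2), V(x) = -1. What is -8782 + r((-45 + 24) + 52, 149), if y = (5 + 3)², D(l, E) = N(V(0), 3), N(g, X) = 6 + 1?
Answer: -8711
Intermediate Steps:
N(g, X) = 7
D(l, E) = 7
y = 64 (y = 8² = 64)
r(m, b) = 71 (r(m, b) = 64 + 7 = 71)
-8782 + r((-45 + 24) + 52, 149) = -8782 + 71 = -8711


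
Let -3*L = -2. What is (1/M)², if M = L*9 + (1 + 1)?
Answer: 1/64 ≈ 0.015625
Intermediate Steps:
L = ⅔ (L = -⅓*(-2) = ⅔ ≈ 0.66667)
M = 8 (M = (⅔)*9 + (1 + 1) = 6 + 2 = 8)
(1/M)² = (1/8)² = (⅛)² = 1/64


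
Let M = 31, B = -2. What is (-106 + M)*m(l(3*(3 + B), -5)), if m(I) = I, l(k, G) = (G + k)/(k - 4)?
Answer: -150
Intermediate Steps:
l(k, G) = (G + k)/(-4 + k)
(-106 + M)*m(l(3*(3 + B), -5)) = (-106 + 31)*((-5 + 3*(3 - 2))/(-4 + 3*(3 - 2))) = -75*(-5 + 3*1)/(-4 + 3*1) = -75*(-5 + 3)/(-4 + 3) = -75*(-2)/(-1) = -(-75)*(-2) = -75*2 = -150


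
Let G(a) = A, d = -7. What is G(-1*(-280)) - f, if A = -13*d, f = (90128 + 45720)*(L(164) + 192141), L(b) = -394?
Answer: -26048446365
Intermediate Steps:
f = 26048446456 (f = (90128 + 45720)*(-394 + 192141) = 135848*191747 = 26048446456)
A = 91 (A = -13*(-7) = 91)
G(a) = 91
G(-1*(-280)) - f = 91 - 1*26048446456 = 91 - 26048446456 = -26048446365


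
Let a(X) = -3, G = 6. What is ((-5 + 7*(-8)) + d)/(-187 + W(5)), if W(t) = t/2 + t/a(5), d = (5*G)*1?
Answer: 186/1117 ≈ 0.16652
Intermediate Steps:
d = 30 (d = (5*6)*1 = 30*1 = 30)
W(t) = t/6 (W(t) = t/2 + t/(-3) = t*(½) + t*(-⅓) = t/2 - t/3 = t/6)
((-5 + 7*(-8)) + d)/(-187 + W(5)) = ((-5 + 7*(-8)) + 30)/(-187 + (⅙)*5) = ((-5 - 56) + 30)/(-187 + ⅚) = (-61 + 30)/(-1117/6) = -31*(-6/1117) = 186/1117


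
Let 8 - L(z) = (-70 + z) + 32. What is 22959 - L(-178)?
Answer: 22735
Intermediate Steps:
L(z) = 46 - z (L(z) = 8 - ((-70 + z) + 32) = 8 - (-38 + z) = 8 + (38 - z) = 46 - z)
22959 - L(-178) = 22959 - (46 - 1*(-178)) = 22959 - (46 + 178) = 22959 - 1*224 = 22959 - 224 = 22735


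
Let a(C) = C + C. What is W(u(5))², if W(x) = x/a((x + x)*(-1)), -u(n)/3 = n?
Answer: 1/16 ≈ 0.062500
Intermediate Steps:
u(n) = -3*n
a(C) = 2*C
W(x) = -¼ (W(x) = x/((2*((x + x)*(-1)))) = x/((2*((2*x)*(-1)))) = x/((2*(-2*x))) = x/((-4*x)) = x*(-1/(4*x)) = -¼)
W(u(5))² = (-¼)² = 1/16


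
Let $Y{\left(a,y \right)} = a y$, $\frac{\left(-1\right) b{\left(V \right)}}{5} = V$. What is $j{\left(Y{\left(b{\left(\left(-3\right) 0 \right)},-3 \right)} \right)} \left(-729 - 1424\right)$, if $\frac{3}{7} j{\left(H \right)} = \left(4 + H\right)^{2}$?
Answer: $- \frac{241136}{3} \approx -80379.0$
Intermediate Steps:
$b{\left(V \right)} = - 5 V$
$j{\left(H \right)} = \frac{7 \left(4 + H\right)^{2}}{3}$
$j{\left(Y{\left(b{\left(\left(-3\right) 0 \right)},-3 \right)} \right)} \left(-729 - 1424\right) = \frac{7 \left(4 + - 5 \left(\left(-3\right) 0\right) \left(-3\right)\right)^{2}}{3} \left(-729 - 1424\right) = \frac{7 \left(4 + \left(-5\right) 0 \left(-3\right)\right)^{2}}{3} \left(-2153\right) = \frac{7 \left(4 + 0 \left(-3\right)\right)^{2}}{3} \left(-2153\right) = \frac{7 \left(4 + 0\right)^{2}}{3} \left(-2153\right) = \frac{7 \cdot 4^{2}}{3} \left(-2153\right) = \frac{7}{3} \cdot 16 \left(-2153\right) = \frac{112}{3} \left(-2153\right) = - \frac{241136}{3}$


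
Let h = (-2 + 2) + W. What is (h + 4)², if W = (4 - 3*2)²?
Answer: 64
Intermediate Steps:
W = 4 (W = (4 - 6)² = (-2)² = 4)
h = 4 (h = (-2 + 2) + 4 = 0 + 4 = 4)
(h + 4)² = (4 + 4)² = 8² = 64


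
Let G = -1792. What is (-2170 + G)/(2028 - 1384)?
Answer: -283/46 ≈ -6.1522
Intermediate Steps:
(-2170 + G)/(2028 - 1384) = (-2170 - 1792)/(2028 - 1384) = -3962/644 = -3962*1/644 = -283/46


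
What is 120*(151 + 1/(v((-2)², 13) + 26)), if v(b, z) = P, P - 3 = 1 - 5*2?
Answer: 18126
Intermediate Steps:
P = -6 (P = 3 + (1 - 5*2) = 3 + (1 - 10) = 3 - 9 = -6)
v(b, z) = -6
120*(151 + 1/(v((-2)², 13) + 26)) = 120*(151 + 1/(-6 + 26)) = 120*(151 + 1/20) = 120*(3021/20) = 18126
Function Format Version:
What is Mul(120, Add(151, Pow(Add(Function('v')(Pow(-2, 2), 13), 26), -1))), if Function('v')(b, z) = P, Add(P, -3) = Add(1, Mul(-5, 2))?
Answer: 18126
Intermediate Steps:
P = -6 (P = Add(3, Add(1, Mul(-5, 2))) = Add(3, Add(1, -10)) = Add(3, -9) = -6)
Function('v')(b, z) = -6
Mul(120, Add(151, Pow(Add(Function('v')(Pow(-2, 2), 13), 26), -1))) = Mul(120, Add(151, Pow(Add(-6, 26), -1))) = Mul(120, Add(151, Pow(20, -1))) = Mul(120, Add(151, Rational(1, 20))) = Mul(120, Rational(3021, 20)) = 18126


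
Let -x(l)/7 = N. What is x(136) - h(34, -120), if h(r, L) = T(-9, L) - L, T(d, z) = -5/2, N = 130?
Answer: -2055/2 ≈ -1027.5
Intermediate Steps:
x(l) = -910 (x(l) = -7*130 = -910)
T(d, z) = -5/2 (T(d, z) = -5*½ = -5/2)
h(r, L) = -5/2 - L
x(136) - h(34, -120) = -910 - (-5/2 - 1*(-120)) = -910 - (-5/2 + 120) = -910 - 1*235/2 = -910 - 235/2 = -2055/2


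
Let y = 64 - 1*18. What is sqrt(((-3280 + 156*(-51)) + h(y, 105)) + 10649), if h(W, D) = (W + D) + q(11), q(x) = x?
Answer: 5*I*sqrt(17) ≈ 20.616*I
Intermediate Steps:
y = 46 (y = 64 - 18 = 46)
h(W, D) = 11 + D + W (h(W, D) = (W + D) + 11 = (D + W) + 11 = 11 + D + W)
sqrt(((-3280 + 156*(-51)) + h(y, 105)) + 10649) = sqrt(((-3280 + 156*(-51)) + (11 + 105 + 46)) + 10649) = sqrt(((-3280 - 7956) + 162) + 10649) = sqrt((-11236 + 162) + 10649) = sqrt(-11074 + 10649) = sqrt(-425) = 5*I*sqrt(17)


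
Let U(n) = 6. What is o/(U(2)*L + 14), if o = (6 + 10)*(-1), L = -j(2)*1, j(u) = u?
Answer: -8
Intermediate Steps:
L = -2 (L = -1*2*1 = -2*1 = -2)
o = -16 (o = 16*(-1) = -16)
o/(U(2)*L + 14) = -16/(6*(-2) + 14) = -16/(-12 + 14) = -16/2 = -16*½ = -8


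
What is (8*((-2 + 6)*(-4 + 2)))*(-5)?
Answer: 320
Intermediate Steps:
(8*((-2 + 6)*(-4 + 2)))*(-5) = (8*(4*(-2)))*(-5) = (8*(-8))*(-5) = -64*(-5) = 320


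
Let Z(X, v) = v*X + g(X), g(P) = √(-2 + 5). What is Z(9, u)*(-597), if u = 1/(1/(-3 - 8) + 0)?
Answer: 59103 - 597*√3 ≈ 58069.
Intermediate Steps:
g(P) = √3
u = -11 (u = 1/(1/(-11) + 0) = 1/(-1/11 + 0) = 1/(-1/11) = -11)
Z(X, v) = √3 + X*v (Z(X, v) = v*X + √3 = X*v + √3 = √3 + X*v)
Z(9, u)*(-597) = (√3 + 9*(-11))*(-597) = (√3 - 99)*(-597) = (-99 + √3)*(-597) = 59103 - 597*√3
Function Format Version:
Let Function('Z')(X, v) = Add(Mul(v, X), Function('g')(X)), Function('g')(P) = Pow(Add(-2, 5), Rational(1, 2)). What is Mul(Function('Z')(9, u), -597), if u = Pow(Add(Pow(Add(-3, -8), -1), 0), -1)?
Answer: Add(59103, Mul(-597, Pow(3, Rational(1, 2)))) ≈ 58069.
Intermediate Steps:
Function('g')(P) = Pow(3, Rational(1, 2))
u = -11 (u = Pow(Add(Pow(-11, -1), 0), -1) = Pow(Add(Rational(-1, 11), 0), -1) = Pow(Rational(-1, 11), -1) = -11)
Function('Z')(X, v) = Add(Pow(3, Rational(1, 2)), Mul(X, v)) (Function('Z')(X, v) = Add(Mul(v, X), Pow(3, Rational(1, 2))) = Add(Mul(X, v), Pow(3, Rational(1, 2))) = Add(Pow(3, Rational(1, 2)), Mul(X, v)))
Mul(Function('Z')(9, u), -597) = Mul(Add(Pow(3, Rational(1, 2)), Mul(9, -11)), -597) = Mul(Add(Pow(3, Rational(1, 2)), -99), -597) = Mul(Add(-99, Pow(3, Rational(1, 2))), -597) = Add(59103, Mul(-597, Pow(3, Rational(1, 2))))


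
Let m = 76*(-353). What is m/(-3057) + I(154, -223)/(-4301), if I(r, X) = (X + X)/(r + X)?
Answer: 2653451770/302407611 ≈ 8.7744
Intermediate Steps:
m = -26828
I(r, X) = 2*X/(X + r) (I(r, X) = (2*X)/(X + r) = 2*X/(X + r))
m/(-3057) + I(154, -223)/(-4301) = -26828/(-3057) + (2*(-223)/(-223 + 154))/(-4301) = -26828*(-1/3057) + (2*(-223)/(-69))*(-1/4301) = 26828/3057 + (2*(-223)*(-1/69))*(-1/4301) = 26828/3057 + (446/69)*(-1/4301) = 26828/3057 - 446/296769 = 2653451770/302407611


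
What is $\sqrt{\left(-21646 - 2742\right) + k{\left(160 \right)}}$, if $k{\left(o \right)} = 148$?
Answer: $4 i \sqrt{1515} \approx 155.69 i$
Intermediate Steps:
$\sqrt{\left(-21646 - 2742\right) + k{\left(160 \right)}} = \sqrt{\left(-21646 - 2742\right) + 148} = \sqrt{-24388 + 148} = \sqrt{-24240} = 4 i \sqrt{1515}$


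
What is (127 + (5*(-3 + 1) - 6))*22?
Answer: 2442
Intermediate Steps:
(127 + (5*(-3 + 1) - 6))*22 = (127 + (5*(-2) - 6))*22 = (127 + (-10 - 6))*22 = (127 - 16)*22 = 111*22 = 2442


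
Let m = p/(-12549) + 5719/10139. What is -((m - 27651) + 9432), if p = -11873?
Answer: 2317889764031/127234311 ≈ 18218.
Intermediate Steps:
m = 192148078/127234311 (m = -11873/(-12549) + 5719/10139 = -11873*(-1/12549) + 5719*(1/10139) = 11873/12549 + 5719/10139 = 192148078/127234311 ≈ 1.5102)
-((m - 27651) + 9432) = -((192148078/127234311 - 27651) + 9432) = -(-3517963785383/127234311 + 9432) = -1*(-2317889764031/127234311) = 2317889764031/127234311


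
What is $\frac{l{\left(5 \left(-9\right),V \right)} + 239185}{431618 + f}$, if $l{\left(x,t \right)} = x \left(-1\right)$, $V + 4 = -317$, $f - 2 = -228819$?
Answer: $\frac{239230}{202801} \approx 1.1796$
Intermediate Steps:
$f = -228817$ ($f = 2 - 228819 = -228817$)
$V = -321$ ($V = -4 - 317 = -321$)
$l{\left(x,t \right)} = - x$
$\frac{l{\left(5 \left(-9\right),V \right)} + 239185}{431618 + f} = \frac{- 5 \left(-9\right) + 239185}{431618 - 228817} = \frac{\left(-1\right) \left(-45\right) + 239185}{202801} = \left(45 + 239185\right) \frac{1}{202801} = 239230 \cdot \frac{1}{202801} = \frac{239230}{202801}$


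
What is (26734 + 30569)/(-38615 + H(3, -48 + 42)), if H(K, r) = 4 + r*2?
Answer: -57303/38623 ≈ -1.4837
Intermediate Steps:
H(K, r) = 4 + 2*r
(26734 + 30569)/(-38615 + H(3, -48 + 42)) = (26734 + 30569)/(-38615 + (4 + 2*(-48 + 42))) = 57303/(-38615 + (4 + 2*(-6))) = 57303/(-38615 + (4 - 12)) = 57303/(-38615 - 8) = 57303/(-38623) = 57303*(-1/38623) = -57303/38623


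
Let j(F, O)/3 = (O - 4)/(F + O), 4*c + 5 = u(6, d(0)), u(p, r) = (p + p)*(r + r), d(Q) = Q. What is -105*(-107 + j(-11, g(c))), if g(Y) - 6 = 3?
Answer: 24045/2 ≈ 12023.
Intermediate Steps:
u(p, r) = 4*p*r (u(p, r) = (2*p)*(2*r) = 4*p*r)
c = -5/4 (c = -5/4 + (4*6*0)/4 = -5/4 + (1/4)*0 = -5/4 + 0 = -5/4 ≈ -1.2500)
g(Y) = 9 (g(Y) = 6 + 3 = 9)
j(F, O) = 3*(-4 + O)/(F + O) (j(F, O) = 3*((O - 4)/(F + O)) = 3*((-4 + O)/(F + O)) = 3*(-4 + O)/(F + O))
-105*(-107 + j(-11, g(c))) = -105*(-107 + 3*(-4 + 9)/(-11 + 9)) = -105*(-107 + 3*5/(-2)) = -105*(-107 + 3*(-1/2)*5) = -105*(-107 - 15/2) = -105*(-229/2) = 24045/2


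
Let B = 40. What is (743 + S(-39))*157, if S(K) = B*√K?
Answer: 116651 + 6280*I*√39 ≈ 1.1665e+5 + 39219.0*I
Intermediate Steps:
S(K) = 40*√K
(743 + S(-39))*157 = (743 + 40*√(-39))*157 = (743 + 40*(I*√39))*157 = (743 + 40*I*√39)*157 = 116651 + 6280*I*√39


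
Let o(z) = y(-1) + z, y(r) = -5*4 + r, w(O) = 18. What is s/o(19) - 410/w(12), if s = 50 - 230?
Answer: 605/9 ≈ 67.222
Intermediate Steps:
y(r) = -20 + r
s = -180
o(z) = -21 + z (o(z) = (-20 - 1) + z = -21 + z)
s/o(19) - 410/w(12) = -180/(-21 + 19) - 410/18 = -180/(-2) - 410*1/18 = -180*(-½) - 205/9 = 90 - 205/9 = 605/9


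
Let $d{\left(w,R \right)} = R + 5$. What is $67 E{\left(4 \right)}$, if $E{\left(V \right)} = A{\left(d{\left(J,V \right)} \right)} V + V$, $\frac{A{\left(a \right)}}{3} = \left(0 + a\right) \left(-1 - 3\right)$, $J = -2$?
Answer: $-28676$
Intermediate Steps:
$d{\left(w,R \right)} = 5 + R$
$A{\left(a \right)} = - 12 a$ ($A{\left(a \right)} = 3 \left(0 + a\right) \left(-1 - 3\right) = 3 a \left(-4\right) = 3 \left(- 4 a\right) = - 12 a$)
$E{\left(V \right)} = V + V \left(-60 - 12 V\right)$ ($E{\left(V \right)} = - 12 \left(5 + V\right) V + V = \left(-60 - 12 V\right) V + V = V \left(-60 - 12 V\right) + V = V + V \left(-60 - 12 V\right)$)
$67 E{\left(4 \right)} = 67 \left(\left(-1\right) 4 \left(59 + 12 \cdot 4\right)\right) = 67 \left(\left(-1\right) 4 \left(59 + 48\right)\right) = 67 \left(\left(-1\right) 4 \cdot 107\right) = 67 \left(-428\right) = -28676$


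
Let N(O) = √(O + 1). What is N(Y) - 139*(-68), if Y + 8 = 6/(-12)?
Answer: 9452 + I*√30/2 ≈ 9452.0 + 2.7386*I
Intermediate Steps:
Y = -17/2 (Y = -8 + 6/(-12) = -8 + 6*(-1/12) = -8 - ½ = -17/2 ≈ -8.5000)
N(O) = √(1 + O)
N(Y) - 139*(-68) = √(1 - 17/2) - 139*(-68) = √(-15/2) + 9452 = I*√30/2 + 9452 = 9452 + I*√30/2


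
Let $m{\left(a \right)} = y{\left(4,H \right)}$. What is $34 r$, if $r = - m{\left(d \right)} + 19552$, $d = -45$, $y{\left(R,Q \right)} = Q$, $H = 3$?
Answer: $664666$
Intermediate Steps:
$m{\left(a \right)} = 3$
$r = 19549$ ($r = \left(-1\right) 3 + 19552 = -3 + 19552 = 19549$)
$34 r = 34 \cdot 19549 = 664666$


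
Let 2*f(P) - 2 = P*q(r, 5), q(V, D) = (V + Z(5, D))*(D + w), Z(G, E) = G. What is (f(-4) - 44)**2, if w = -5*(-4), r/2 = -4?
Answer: 11449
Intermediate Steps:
r = -8 (r = 2*(-4) = -8)
w = 20
q(V, D) = (5 + V)*(20 + D) (q(V, D) = (V + 5)*(D + 20) = (5 + V)*(20 + D))
f(P) = 1 - 75*P/2 (f(P) = 1 + (P*(100 + 5*5 + 20*(-8) + 5*(-8)))/2 = 1 + (P*(100 + 25 - 160 - 40))/2 = 1 + (P*(-75))/2 = 1 + (-75*P)/2 = 1 - 75*P/2)
(f(-4) - 44)**2 = ((1 - 75/2*(-4)) - 44)**2 = ((1 + 150) - 44)**2 = (151 - 44)**2 = 107**2 = 11449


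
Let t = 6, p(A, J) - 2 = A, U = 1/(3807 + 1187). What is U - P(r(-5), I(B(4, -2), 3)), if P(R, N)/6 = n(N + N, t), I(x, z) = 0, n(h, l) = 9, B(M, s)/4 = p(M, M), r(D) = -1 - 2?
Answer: -269675/4994 ≈ -54.000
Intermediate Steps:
U = 1/4994 ≈ 0.00020024
p(A, J) = 2 + A
r(D) = -3
B(M, s) = 8 + 4*M (B(M, s) = 4*(2 + M) = 8 + 4*M)
P(R, N) = 54 (P(R, N) = 6*9 = 54)
U - P(r(-5), I(B(4, -2), 3)) = 1/4994 - 1*54 = 1/4994 - 54 = -269675/4994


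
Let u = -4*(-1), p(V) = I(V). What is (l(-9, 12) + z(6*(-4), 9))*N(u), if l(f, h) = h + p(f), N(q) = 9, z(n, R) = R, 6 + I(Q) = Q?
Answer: 54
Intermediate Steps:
I(Q) = -6 + Q
p(V) = -6 + V
u = 4
l(f, h) = -6 + f + h (l(f, h) = h + (-6 + f) = -6 + f + h)
(l(-9, 12) + z(6*(-4), 9))*N(u) = ((-6 - 9 + 12) + 9)*9 = (-3 + 9)*9 = 6*9 = 54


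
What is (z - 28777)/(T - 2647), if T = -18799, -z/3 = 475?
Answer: 15101/10723 ≈ 1.4083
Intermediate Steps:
z = -1425 (z = -3*475 = -1425)
(z - 28777)/(T - 2647) = (-1425 - 28777)/(-18799 - 2647) = -30202/(-21446) = -30202*(-1/21446) = 15101/10723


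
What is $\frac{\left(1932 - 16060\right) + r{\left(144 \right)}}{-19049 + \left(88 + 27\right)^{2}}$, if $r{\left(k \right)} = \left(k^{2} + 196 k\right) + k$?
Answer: $- \frac{1093}{182} \approx -6.0055$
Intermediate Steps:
$r{\left(k \right)} = k^{2} + 197 k$
$\frac{\left(1932 - 16060\right) + r{\left(144 \right)}}{-19049 + \left(88 + 27\right)^{2}} = \frac{\left(1932 - 16060\right) + 144 \left(197 + 144\right)}{-19049 + \left(88 + 27\right)^{2}} = \frac{\left(1932 - 16060\right) + 144 \cdot 341}{-19049 + 115^{2}} = \frac{-14128 + 49104}{-19049 + 13225} = \frac{34976}{-5824} = 34976 \left(- \frac{1}{5824}\right) = - \frac{1093}{182}$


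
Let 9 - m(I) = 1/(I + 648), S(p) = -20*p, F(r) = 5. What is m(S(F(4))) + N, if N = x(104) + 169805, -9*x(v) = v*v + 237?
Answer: 831465595/4932 ≈ 1.6859e+5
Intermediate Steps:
x(v) = -79/3 - v²/9 (x(v) = -(v*v + 237)/9 = -(v² + 237)/9 = -(237 + v²)/9 = -79/3 - v²/9)
m(I) = 9 - 1/(648 + I) (m(I) = 9 - 1/(I + 648) = 9 - 1/(648 + I))
N = 1517192/9 (N = (-79/3 - ⅑*104²) + 169805 = (-79/3 - ⅑*10816) + 169805 = (-79/3 - 10816/9) + 169805 = -11053/9 + 169805 = 1517192/9 ≈ 1.6858e+5)
m(S(F(4))) + N = (5831 + 9*(-20*5))/(648 - 20*5) + 1517192/9 = (5831 + 9*(-100))/(648 - 100) + 1517192/9 = (5831 - 900)/548 + 1517192/9 = (1/548)*4931 + 1517192/9 = 4931/548 + 1517192/9 = 831465595/4932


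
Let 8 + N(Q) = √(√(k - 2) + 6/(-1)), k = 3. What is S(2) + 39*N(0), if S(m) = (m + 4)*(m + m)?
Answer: -288 + 39*I*√5 ≈ -288.0 + 87.207*I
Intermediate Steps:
S(m) = 2*m*(4 + m) (S(m) = (4 + m)*(2*m) = 2*m*(4 + m))
N(Q) = -8 + I*√5 (N(Q) = -8 + √(√(3 - 2) + 6/(-1)) = -8 + √(√1 + 6*(-1)) = -8 + √(1 - 6) = -8 + √(-5) = -8 + I*√5)
S(2) + 39*N(0) = 2*2*(4 + 2) + 39*(-8 + I*√5) = 2*2*6 + (-312 + 39*I*√5) = 24 + (-312 + 39*I*√5) = -288 + 39*I*√5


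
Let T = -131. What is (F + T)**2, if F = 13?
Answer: 13924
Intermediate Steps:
(F + T)**2 = (13 - 131)**2 = (-118)**2 = 13924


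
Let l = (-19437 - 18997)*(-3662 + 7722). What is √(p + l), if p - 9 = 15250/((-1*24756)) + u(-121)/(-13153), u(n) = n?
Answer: I*√4136111072832991061180994/162807834 ≈ 12492.0*I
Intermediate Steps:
p = 1366476619/162807834 (p = 9 + (15250/((-1*24756)) - 121/(-13153)) = 9 + (15250/(-24756) - 121*(-1/13153)) = 9 + (15250*(-1/24756) + 121/13153) = 9 + (-7625/12378 + 121/13153) = 9 - 98793887/162807834 = 1366476619/162807834 ≈ 8.3932)
l = -156042040 (l = -38434*4060 = -156042040)
√(p + l) = √(1366476619/162807834 - 156042040) = √(-25404865178864741/162807834) = I*√4136111072832991061180994/162807834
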